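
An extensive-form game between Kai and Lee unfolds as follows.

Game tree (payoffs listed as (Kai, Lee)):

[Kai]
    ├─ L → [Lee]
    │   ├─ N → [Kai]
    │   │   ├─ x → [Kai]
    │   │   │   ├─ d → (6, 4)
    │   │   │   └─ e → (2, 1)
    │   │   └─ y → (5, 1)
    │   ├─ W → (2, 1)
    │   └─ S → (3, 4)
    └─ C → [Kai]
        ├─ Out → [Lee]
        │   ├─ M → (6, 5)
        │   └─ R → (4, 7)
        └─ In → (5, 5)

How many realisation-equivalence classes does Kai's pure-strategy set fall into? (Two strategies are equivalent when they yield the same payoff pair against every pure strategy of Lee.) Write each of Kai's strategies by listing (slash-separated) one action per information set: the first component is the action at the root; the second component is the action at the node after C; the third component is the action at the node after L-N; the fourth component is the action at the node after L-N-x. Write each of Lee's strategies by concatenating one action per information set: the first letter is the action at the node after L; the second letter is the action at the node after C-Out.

5

Kai has 16 pure strategies: L/Out/x/d, L/Out/x/e, L/Out/y/d, L/Out/y/e, L/In/x/d, L/In/x/e, L/In/y/d, L/In/y/e, C/Out/x/d, C/Out/x/e, C/Out/y/d, C/Out/y/e, C/In/x/d, C/In/x/e, C/In/y/d, C/In/y/e. Columns: NM, NR, WM, WR, SM, SR.
{L/Out/x/d, L/In/x/d} → row (6,4) (6,4) (2,1) (2,1) (3,4) (3,4)
{L/Out/x/e, L/In/x/e} → row (2,1) (2,1) (2,1) (2,1) (3,4) (3,4)
{L/Out/y/d, L/Out/y/e, L/In/y/d, L/In/y/e} → row (5,1) (5,1) (2,1) (2,1) (3,4) (3,4)
{C/Out/x/d, C/Out/x/e, C/Out/y/d, C/Out/y/e} → row (6,5) (4,7) (6,5) (4,7) (6,5) (4,7)
{C/In/x/d, C/In/x/e, C/In/y/d, C/In/y/e} → row (5,5) (5,5) (5,5) (5,5) (5,5) (5,5)
That's 5 distinct rows out of 16 strategies.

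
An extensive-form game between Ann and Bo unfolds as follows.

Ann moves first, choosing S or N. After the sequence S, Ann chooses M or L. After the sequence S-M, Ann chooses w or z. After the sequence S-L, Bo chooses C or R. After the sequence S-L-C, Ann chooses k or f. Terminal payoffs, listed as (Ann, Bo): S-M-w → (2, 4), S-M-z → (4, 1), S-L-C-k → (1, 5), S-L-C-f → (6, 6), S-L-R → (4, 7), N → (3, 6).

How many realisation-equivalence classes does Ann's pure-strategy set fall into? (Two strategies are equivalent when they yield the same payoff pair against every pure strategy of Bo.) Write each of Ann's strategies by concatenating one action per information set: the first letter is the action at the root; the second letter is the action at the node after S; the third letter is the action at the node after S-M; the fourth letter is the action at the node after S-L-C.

Ann has 16 pure strategies: SMwk, SMwf, SMzk, SMzf, SLwk, SLwf, SLzk, SLzf, NMwk, NMwf, NMzk, NMzf, NLwk, NLwf, NLzk, NLzf. Columns: C, R.
{SMwk, SMwf} → row (2,4) (2,4)
{SMzk, SMzf} → row (4,1) (4,1)
{SLwk, SLzk} → row (1,5) (4,7)
{SLwf, SLzf} → row (6,6) (4,7)
{NMwk, NMwf, NMzk, NMzf, NLwk, NLwf, NLzk, NLzf} → row (3,6) (3,6)
That's 5 distinct rows out of 16 strategies.

5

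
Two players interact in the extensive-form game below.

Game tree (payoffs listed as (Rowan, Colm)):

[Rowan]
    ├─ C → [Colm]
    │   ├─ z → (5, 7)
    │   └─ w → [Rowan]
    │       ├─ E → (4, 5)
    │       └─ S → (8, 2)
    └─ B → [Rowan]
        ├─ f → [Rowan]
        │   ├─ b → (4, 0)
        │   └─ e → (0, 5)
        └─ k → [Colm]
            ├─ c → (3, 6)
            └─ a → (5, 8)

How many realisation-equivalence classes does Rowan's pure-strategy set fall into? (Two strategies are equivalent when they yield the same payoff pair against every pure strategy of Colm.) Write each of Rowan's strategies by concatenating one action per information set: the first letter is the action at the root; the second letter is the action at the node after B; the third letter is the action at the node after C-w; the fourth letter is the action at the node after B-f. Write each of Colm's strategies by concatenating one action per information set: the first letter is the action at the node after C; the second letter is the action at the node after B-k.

Rowan has 16 pure strategies: CfEb, CfEe, CfSb, CfSe, CkEb, CkEe, CkSb, CkSe, BfEb, BfEe, BfSb, BfSe, BkEb, BkEe, BkSb, BkSe. Columns: zc, za, wc, wa.
{CfEb, CfEe, CkEb, CkEe} → row (5,7) (5,7) (4,5) (4,5)
{CfSb, CfSe, CkSb, CkSe} → row (5,7) (5,7) (8,2) (8,2)
{BfEb, BfSb} → row (4,0) (4,0) (4,0) (4,0)
{BfEe, BfSe} → row (0,5) (0,5) (0,5) (0,5)
{BkEb, BkEe, BkSb, BkSe} → row (3,6) (5,8) (3,6) (5,8)
That's 5 distinct rows out of 16 strategies.

5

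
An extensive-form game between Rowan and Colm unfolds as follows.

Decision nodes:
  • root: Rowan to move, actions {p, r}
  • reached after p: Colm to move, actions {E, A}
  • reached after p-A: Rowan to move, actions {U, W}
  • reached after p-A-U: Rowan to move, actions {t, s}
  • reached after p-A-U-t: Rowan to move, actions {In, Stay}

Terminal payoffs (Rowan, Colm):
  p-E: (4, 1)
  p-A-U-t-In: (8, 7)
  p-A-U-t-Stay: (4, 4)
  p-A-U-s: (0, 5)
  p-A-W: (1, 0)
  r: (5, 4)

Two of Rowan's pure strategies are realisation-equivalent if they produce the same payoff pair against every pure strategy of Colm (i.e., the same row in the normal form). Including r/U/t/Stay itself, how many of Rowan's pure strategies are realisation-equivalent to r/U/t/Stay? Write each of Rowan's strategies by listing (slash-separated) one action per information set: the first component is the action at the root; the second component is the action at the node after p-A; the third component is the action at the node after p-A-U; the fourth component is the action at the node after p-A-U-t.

8

Row for r/U/t/Stay (columns E, A): (5,4) (5,4).
Under r/U/t/Stay, Rowan's choice at the node after p-A and at the node after p-A-U and at the node after p-A-U-t can never be reached regardless of what Colm does, so varying those choices leaves every outcome unchanged.
Holding the reachable choices fixed and varying the unreachable ones freely already gives 2 × 2 × 2 = 8 equivalent strategies.
No other strategy reproduces this row, so those 8 are the full class: r/U/t/In, r/U/t/Stay, r/U/s/In, r/U/s/Stay, r/W/t/In, r/W/t/Stay, r/W/s/In, r/W/s/Stay.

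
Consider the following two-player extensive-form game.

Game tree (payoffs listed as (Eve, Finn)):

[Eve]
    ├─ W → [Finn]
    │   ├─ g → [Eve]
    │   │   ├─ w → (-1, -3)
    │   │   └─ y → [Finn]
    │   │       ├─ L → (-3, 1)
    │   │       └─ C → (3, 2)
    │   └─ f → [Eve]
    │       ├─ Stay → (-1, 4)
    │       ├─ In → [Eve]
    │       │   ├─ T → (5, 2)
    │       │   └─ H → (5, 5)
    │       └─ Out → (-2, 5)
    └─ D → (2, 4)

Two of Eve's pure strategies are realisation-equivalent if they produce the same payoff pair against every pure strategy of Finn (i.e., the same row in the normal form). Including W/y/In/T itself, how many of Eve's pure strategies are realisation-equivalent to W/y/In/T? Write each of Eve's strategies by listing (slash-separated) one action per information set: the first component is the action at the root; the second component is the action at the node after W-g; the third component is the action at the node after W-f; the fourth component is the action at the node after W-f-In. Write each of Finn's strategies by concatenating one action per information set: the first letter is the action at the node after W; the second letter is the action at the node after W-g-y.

Row for W/y/In/T (columns gL, gC, fL, fC): (-3,1) (3,2) (5,2) (5,2).
Every one of Eve's information sets is on the play path for some reply by Finn when Eve follows W/y/In/T.
Changing the action at any of them therefore changes at least one column, so only W/y/In/T itself gives this row.

1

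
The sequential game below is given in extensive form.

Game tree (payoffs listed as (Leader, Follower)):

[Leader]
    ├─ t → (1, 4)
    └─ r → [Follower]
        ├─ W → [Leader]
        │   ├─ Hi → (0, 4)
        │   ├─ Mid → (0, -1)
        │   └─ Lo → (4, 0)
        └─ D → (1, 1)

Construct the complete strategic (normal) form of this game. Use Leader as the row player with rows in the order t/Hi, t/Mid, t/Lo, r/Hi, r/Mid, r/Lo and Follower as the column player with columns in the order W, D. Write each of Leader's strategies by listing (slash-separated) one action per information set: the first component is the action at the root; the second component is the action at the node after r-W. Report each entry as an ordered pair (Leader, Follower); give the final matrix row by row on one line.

t/Hi: (1,4) (1,4) | t/Mid: (1,4) (1,4) | t/Lo: (1,4) (1,4) | r/Hi: (0,4) (1,1) | r/Mid: (0,-1) (1,1) | r/Lo: (4,0) (1,1)

Row t/Hi: W→(1,4), D→(1,4)
Row t/Mid: W→(1,4), D→(1,4)
Row t/Lo: W→(1,4), D→(1,4)
Row r/Hi: W→(0,4), D→(1,1)
Row r/Mid: W→(0,-1), D→(1,1)
Row r/Lo: W→(4,0), D→(1,1)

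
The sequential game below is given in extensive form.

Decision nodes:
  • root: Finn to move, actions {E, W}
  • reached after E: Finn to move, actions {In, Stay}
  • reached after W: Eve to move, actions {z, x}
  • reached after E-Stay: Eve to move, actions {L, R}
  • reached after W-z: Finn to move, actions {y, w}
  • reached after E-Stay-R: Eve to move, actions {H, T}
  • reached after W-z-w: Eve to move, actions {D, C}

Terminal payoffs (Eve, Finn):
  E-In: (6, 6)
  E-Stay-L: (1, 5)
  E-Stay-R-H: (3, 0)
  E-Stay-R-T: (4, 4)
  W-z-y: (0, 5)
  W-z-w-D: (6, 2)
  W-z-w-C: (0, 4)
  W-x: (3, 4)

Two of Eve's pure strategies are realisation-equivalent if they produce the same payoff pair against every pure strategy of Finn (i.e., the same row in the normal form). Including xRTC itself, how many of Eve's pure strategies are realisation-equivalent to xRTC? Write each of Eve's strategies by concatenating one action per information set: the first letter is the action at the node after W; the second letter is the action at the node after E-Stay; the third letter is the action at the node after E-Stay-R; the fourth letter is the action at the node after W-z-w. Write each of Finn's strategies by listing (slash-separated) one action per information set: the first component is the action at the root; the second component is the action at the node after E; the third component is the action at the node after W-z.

Row for xRTC (columns E/In/y, E/In/w, E/Stay/y, E/Stay/w, W/In/y, W/In/w, W/Stay/y, W/Stay/w): (6,6) (6,6) (4,4) (4,4) (3,4) (3,4) (3,4) (3,4).
Under xRTC, Eve's choice at the node after W-z-w can never be reached regardless of what Finn does, so varying those choices leaves every outcome unchanged.
Holding the reachable choices fixed and varying the unreachable one freely already gives 2 equivalent strategies.
No other strategy reproduces this row, so those 2 are the full class: xRTD, xRTC.

2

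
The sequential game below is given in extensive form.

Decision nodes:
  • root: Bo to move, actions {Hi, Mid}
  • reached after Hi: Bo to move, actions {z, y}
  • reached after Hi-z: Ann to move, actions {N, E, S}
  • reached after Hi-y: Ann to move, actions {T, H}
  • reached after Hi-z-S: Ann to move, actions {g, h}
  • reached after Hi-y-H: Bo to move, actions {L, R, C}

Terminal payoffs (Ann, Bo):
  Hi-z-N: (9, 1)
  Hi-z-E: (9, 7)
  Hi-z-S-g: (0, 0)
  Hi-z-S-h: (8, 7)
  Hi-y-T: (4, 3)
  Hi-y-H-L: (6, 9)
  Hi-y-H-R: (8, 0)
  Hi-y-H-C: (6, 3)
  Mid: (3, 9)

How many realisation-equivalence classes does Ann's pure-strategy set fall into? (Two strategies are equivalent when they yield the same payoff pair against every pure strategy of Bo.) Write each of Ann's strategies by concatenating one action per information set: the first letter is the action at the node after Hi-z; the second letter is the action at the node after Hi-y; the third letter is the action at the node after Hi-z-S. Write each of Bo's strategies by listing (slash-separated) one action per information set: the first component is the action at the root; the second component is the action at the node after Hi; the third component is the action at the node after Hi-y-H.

8

Ann has 12 pure strategies: NTg, NTh, NHg, NHh, ETg, ETh, EHg, EHh, STg, STh, SHg, SHh. Columns: Hi/z/L, Hi/z/R, Hi/z/C, Hi/y/L, Hi/y/R, Hi/y/C, Mid/z/L, Mid/z/R, Mid/z/C, Mid/y/L, Mid/y/R, Mid/y/C.
{NTg, NTh} → row (9,1) (9,1) (9,1) (4,3) (4,3) (4,3) (3,9) (3,9) (3,9) (3,9) (3,9) (3,9)
{NHg, NHh} → row (9,1) (9,1) (9,1) (6,9) (8,0) (6,3) (3,9) (3,9) (3,9) (3,9) (3,9) (3,9)
{ETg, ETh} → row (9,7) (9,7) (9,7) (4,3) (4,3) (4,3) (3,9) (3,9) (3,9) (3,9) (3,9) (3,9)
{EHg, EHh} → row (9,7) (9,7) (9,7) (6,9) (8,0) (6,3) (3,9) (3,9) (3,9) (3,9) (3,9) (3,9)
{STg} → row (0,0) (0,0) (0,0) (4,3) (4,3) (4,3) (3,9) (3,9) (3,9) (3,9) (3,9) (3,9)
{STh} → row (8,7) (8,7) (8,7) (4,3) (4,3) (4,3) (3,9) (3,9) (3,9) (3,9) (3,9) (3,9)
{SHg} → row (0,0) (0,0) (0,0) (6,9) (8,0) (6,3) (3,9) (3,9) (3,9) (3,9) (3,9) (3,9)
{SHh} → row (8,7) (8,7) (8,7) (6,9) (8,0) (6,3) (3,9) (3,9) (3,9) (3,9) (3,9) (3,9)
That's 8 distinct rows out of 12 strategies.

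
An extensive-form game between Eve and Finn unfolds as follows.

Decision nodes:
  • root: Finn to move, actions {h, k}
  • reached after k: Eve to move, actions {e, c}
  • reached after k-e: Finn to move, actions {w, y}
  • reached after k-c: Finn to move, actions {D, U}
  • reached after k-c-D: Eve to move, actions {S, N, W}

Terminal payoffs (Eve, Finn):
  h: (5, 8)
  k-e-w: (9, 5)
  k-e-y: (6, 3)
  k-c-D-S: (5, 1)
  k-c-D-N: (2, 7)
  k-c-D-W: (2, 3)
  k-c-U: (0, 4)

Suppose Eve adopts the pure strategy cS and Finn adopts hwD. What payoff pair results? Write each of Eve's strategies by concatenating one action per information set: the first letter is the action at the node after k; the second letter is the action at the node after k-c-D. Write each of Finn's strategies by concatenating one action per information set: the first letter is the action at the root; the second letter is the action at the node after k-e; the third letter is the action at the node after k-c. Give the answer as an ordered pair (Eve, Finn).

Trace the play path from the root:
  Finn plays h
→ terminal payoff (5, 8).
(Eve's choice at the node after k is never reached on this path, so it doesn't affect the outcome.)

(5, 8)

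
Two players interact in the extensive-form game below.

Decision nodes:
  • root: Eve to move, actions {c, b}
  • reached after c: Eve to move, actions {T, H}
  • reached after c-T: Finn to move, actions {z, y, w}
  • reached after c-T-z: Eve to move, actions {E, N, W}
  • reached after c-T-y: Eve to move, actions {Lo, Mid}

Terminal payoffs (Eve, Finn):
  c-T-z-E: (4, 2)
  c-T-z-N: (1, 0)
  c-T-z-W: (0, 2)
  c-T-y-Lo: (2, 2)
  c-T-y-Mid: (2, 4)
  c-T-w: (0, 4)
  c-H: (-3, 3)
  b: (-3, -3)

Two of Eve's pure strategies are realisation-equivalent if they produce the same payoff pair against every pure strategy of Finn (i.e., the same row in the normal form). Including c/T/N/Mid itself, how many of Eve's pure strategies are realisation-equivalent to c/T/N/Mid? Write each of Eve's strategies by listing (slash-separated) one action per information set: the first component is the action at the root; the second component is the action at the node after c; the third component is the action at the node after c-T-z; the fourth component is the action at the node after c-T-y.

1

Row for c/T/N/Mid (columns z, y, w): (1,0) (2,4) (0,4).
Every one of Eve's information sets is on the play path for some reply by Finn when Eve follows c/T/N/Mid.
Changing the action at any of them therefore changes at least one column, so only c/T/N/Mid itself gives this row.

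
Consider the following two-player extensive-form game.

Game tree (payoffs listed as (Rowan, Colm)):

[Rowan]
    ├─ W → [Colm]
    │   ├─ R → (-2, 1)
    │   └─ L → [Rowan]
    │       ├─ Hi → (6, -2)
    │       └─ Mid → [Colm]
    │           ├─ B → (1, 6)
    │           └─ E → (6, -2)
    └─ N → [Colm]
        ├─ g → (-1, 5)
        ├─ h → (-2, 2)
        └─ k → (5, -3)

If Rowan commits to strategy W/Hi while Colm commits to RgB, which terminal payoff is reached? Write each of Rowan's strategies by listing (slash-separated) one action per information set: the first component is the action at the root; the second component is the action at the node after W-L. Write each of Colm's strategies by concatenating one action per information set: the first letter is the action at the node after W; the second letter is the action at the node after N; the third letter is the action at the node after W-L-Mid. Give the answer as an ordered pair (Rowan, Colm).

Trace the play path from the root:
  Rowan plays W
  Colm plays R at [W]
→ terminal payoff (-2, 1).
(Rowan's choice at the node after W-L is never reached on this path, so it doesn't affect the outcome.)

(-2, 1)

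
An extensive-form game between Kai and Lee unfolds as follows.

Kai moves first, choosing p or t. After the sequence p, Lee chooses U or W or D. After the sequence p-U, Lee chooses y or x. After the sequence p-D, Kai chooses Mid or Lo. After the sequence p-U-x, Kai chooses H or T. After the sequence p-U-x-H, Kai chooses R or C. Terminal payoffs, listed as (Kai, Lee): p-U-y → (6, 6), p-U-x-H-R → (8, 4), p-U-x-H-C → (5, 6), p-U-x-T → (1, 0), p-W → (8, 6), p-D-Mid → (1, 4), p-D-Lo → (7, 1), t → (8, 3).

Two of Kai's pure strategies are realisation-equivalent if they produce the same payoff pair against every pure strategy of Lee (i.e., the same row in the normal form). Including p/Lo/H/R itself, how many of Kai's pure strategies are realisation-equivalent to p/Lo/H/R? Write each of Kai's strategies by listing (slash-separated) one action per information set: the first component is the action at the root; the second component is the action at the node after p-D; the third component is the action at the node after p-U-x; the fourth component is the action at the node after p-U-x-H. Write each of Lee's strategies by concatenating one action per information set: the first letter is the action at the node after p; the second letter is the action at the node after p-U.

1

Row for p/Lo/H/R (columns Uy, Ux, Wy, Wx, Dy, Dx): (6,6) (8,4) (8,6) (8,6) (7,1) (7,1).
Every one of Kai's information sets is on the play path for some reply by Lee when Kai follows p/Lo/H/R.
Changing the action at any of them therefore changes at least one column, so only p/Lo/H/R itself gives this row.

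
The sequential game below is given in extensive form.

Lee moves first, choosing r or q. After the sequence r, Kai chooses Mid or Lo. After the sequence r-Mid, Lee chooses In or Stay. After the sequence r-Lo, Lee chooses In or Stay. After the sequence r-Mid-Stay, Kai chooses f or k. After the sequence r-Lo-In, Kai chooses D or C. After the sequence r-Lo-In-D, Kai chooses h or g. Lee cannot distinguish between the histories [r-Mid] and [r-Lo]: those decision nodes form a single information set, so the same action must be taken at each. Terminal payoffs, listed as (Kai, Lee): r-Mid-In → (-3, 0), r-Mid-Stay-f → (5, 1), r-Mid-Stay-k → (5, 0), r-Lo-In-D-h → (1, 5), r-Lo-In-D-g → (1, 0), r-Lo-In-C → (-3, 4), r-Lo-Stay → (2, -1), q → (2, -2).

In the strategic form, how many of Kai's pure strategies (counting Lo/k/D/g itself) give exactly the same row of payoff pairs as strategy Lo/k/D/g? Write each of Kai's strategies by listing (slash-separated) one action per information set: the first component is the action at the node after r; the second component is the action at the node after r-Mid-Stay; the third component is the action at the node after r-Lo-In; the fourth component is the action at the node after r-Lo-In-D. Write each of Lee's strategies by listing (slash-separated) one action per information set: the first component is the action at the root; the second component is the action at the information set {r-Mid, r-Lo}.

2

Row for Lo/k/D/g (columns r/In, r/Stay, q/In, q/Stay): (1,0) (2,-1) (2,-2) (2,-2).
Under Lo/k/D/g, Kai's choice at the node after r-Mid-Stay can never be reached regardless of what Lee does, so varying those choices leaves every outcome unchanged.
Holding the reachable choices fixed and varying the unreachable one freely already gives 2 equivalent strategies.
No other strategy reproduces this row, so those 2 are the full class: Lo/f/D/g, Lo/k/D/g.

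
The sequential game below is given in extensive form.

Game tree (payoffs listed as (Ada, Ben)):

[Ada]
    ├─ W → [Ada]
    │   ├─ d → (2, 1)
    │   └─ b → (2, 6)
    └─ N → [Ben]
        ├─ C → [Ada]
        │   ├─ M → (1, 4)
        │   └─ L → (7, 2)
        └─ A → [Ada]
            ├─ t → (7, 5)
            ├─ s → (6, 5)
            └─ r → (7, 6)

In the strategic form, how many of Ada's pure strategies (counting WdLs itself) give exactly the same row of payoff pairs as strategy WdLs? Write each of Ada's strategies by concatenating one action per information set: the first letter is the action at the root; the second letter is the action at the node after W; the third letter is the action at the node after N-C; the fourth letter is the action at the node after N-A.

6

Row for WdLs (columns C, A): (2,1) (2,1).
Under WdLs, Ada's choice at the node after N-C and at the node after N-A can never be reached regardless of what Ben does, so varying those choices leaves every outcome unchanged.
Holding the reachable choices fixed and varying the unreachable ones freely already gives 2 × 3 = 6 equivalent strategies.
No other strategy reproduces this row, so those 6 are the full class: WdMt, WdMs, WdMr, WdLt, WdLs, WdLr.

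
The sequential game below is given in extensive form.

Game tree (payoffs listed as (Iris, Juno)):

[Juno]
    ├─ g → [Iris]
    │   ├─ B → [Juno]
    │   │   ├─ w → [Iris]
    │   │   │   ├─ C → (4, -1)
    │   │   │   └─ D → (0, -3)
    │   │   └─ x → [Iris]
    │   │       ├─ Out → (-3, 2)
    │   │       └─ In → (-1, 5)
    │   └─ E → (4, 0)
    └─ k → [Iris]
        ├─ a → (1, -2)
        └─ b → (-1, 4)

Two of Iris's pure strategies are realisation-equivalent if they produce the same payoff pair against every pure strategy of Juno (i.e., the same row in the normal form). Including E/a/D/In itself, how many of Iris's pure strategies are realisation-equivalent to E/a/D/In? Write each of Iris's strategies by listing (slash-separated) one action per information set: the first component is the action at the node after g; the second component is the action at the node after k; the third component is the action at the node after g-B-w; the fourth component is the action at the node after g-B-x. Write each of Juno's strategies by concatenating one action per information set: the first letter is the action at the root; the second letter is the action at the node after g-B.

Row for E/a/D/In (columns gw, gx, kw, kx): (4,0) (4,0) (1,-2) (1,-2).
Under E/a/D/In, Iris's choice at the node after g-B-w and at the node after g-B-x can never be reached regardless of what Juno does, so varying those choices leaves every outcome unchanged.
Holding the reachable choices fixed and varying the unreachable ones freely already gives 2 × 2 = 4 equivalent strategies.
No other strategy reproduces this row, so those 4 are the full class: E/a/C/Out, E/a/C/In, E/a/D/Out, E/a/D/In.

4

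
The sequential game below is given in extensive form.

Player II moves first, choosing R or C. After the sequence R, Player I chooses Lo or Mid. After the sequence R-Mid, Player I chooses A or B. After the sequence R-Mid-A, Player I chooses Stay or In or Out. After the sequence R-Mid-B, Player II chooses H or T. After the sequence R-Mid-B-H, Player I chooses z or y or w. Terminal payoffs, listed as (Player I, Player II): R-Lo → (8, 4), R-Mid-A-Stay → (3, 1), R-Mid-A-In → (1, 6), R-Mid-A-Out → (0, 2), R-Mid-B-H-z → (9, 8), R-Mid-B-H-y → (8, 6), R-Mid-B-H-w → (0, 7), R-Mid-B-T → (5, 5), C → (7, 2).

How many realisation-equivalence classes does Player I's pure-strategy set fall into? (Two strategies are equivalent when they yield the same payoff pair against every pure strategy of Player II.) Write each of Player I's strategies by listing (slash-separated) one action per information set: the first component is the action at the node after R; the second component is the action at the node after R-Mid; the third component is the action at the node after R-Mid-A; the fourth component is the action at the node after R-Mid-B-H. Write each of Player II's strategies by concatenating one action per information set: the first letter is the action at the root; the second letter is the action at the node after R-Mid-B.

7

Player I has 36 pure strategies: Lo/A/Stay/z, Lo/A/Stay/y, Lo/A/Stay/w, Lo/A/In/z, Lo/A/In/y, Lo/A/In/w, Lo/A/Out/z, Lo/A/Out/y, Lo/A/Out/w, Lo/B/Stay/z, Lo/B/Stay/y, Lo/B/Stay/w, Lo/B/In/z, Lo/B/In/y, Lo/B/In/w, Lo/B/Out/z, Lo/B/Out/y, Lo/B/Out/w, Mid/A/Stay/z, Mid/A/Stay/y, Mid/A/Stay/w, Mid/A/In/z, Mid/A/In/y, Mid/A/In/w, Mid/A/Out/z, Mid/A/Out/y, Mid/A/Out/w, Mid/B/Stay/z, Mid/B/Stay/y, Mid/B/Stay/w, Mid/B/In/z, Mid/B/In/y, Mid/B/In/w, Mid/B/Out/z, Mid/B/Out/y, Mid/B/Out/w. Columns: RH, RT, CH, CT.
{Lo/A/Stay/z, Lo/A/Stay/y, Lo/A/Stay/w, Lo/A/In/z, Lo/A/In/y, Lo/A/In/w, Lo/A/Out/z, Lo/A/Out/y, Lo/A/Out/w, Lo/B/Stay/z, Lo/B/Stay/y, Lo/B/Stay/w, Lo/B/In/z, Lo/B/In/y, Lo/B/In/w, Lo/B/Out/z, Lo/B/Out/y, Lo/B/Out/w} → row (8,4) (8,4) (7,2) (7,2)
{Mid/A/Stay/z, Mid/A/Stay/y, Mid/A/Stay/w} → row (3,1) (3,1) (7,2) (7,2)
{Mid/A/In/z, Mid/A/In/y, Mid/A/In/w} → row (1,6) (1,6) (7,2) (7,2)
{Mid/A/Out/z, Mid/A/Out/y, Mid/A/Out/w} → row (0,2) (0,2) (7,2) (7,2)
{Mid/B/Stay/z, Mid/B/In/z, Mid/B/Out/z} → row (9,8) (5,5) (7,2) (7,2)
{Mid/B/Stay/y, Mid/B/In/y, Mid/B/Out/y} → row (8,6) (5,5) (7,2) (7,2)
{Mid/B/Stay/w, Mid/B/In/w, Mid/B/Out/w} → row (0,7) (5,5) (7,2) (7,2)
That's 7 distinct rows out of 36 strategies.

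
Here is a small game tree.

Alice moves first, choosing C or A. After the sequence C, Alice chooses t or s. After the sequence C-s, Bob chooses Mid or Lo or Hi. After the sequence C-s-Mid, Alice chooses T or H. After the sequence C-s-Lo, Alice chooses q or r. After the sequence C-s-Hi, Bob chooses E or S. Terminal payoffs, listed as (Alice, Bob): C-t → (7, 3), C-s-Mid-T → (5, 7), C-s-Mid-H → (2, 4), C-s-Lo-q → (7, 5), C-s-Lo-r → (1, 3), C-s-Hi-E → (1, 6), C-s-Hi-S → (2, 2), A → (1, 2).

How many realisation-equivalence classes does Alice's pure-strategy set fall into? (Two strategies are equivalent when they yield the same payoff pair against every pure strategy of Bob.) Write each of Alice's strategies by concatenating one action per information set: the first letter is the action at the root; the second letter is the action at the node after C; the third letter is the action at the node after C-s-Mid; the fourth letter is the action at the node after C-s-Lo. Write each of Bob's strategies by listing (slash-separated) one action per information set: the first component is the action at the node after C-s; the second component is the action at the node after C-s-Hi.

6

Alice has 16 pure strategies: CtTq, CtTr, CtHq, CtHr, CsTq, CsTr, CsHq, CsHr, AtTq, AtTr, AtHq, AtHr, AsTq, AsTr, AsHq, AsHr. Columns: Mid/E, Mid/S, Lo/E, Lo/S, Hi/E, Hi/S.
{CtTq, CtTr, CtHq, CtHr} → row (7,3) (7,3) (7,3) (7,3) (7,3) (7,3)
{CsTq} → row (5,7) (5,7) (7,5) (7,5) (1,6) (2,2)
{CsTr} → row (5,7) (5,7) (1,3) (1,3) (1,6) (2,2)
{CsHq} → row (2,4) (2,4) (7,5) (7,5) (1,6) (2,2)
{CsHr} → row (2,4) (2,4) (1,3) (1,3) (1,6) (2,2)
{AtTq, AtTr, AtHq, AtHr, AsTq, AsTr, AsHq, AsHr} → row (1,2) (1,2) (1,2) (1,2) (1,2) (1,2)
That's 6 distinct rows out of 16 strategies.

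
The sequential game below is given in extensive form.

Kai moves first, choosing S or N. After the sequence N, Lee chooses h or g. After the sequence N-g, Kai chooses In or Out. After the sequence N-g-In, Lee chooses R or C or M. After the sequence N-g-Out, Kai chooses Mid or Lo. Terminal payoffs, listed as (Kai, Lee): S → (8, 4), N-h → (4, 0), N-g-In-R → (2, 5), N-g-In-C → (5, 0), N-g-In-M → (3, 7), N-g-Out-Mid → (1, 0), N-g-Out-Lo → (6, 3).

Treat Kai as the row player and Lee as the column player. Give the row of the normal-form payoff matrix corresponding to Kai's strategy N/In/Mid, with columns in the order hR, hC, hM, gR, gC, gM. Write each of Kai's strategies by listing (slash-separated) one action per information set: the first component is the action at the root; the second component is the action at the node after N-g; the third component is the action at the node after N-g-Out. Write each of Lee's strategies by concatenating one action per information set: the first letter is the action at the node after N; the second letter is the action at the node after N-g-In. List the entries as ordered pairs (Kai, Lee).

vs hR: Kai plays N → Lee plays h at [N] → (4, 0)
vs hC: Kai plays N → Lee plays h at [N] → (4, 0)
vs hM: Kai plays N → Lee plays h at [N] → (4, 0)
vs gR: Kai plays N → Lee plays g at [N] → Kai plays In at [N-g] → Lee plays R at [N-g-In] → (2, 5)
vs gC: Kai plays N → Lee plays g at [N] → Kai plays In at [N-g] → Lee plays C at [N-g-In] → (5, 0)
vs gM: Kai plays N → Lee plays g at [N] → Kai plays In at [N-g] → Lee plays M at [N-g-In] → (3, 7)

(4,0) (4,0) (4,0) (2,5) (5,0) (3,7)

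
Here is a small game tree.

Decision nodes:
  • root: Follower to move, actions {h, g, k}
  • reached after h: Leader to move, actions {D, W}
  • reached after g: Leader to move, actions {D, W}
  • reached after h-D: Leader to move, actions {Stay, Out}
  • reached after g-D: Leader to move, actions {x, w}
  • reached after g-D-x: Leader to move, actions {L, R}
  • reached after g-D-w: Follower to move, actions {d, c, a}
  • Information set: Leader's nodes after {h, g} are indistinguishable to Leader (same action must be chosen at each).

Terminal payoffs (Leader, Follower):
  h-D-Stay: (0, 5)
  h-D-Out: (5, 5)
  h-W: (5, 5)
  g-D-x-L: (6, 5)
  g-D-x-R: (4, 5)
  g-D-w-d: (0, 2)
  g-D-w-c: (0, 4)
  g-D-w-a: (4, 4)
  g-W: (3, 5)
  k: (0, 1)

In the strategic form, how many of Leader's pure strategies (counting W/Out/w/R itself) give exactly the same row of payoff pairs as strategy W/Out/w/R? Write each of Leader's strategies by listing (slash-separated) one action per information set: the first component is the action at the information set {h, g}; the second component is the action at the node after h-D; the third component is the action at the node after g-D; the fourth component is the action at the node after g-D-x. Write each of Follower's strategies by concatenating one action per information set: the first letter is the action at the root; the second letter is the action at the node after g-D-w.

8

Row for W/Out/w/R (columns hd, hc, ha, gd, gc, ga, kd, kc, ka): (5,5) (5,5) (5,5) (3,5) (3,5) (3,5) (0,1) (0,1) (0,1).
Under W/Out/w/R, Leader's choice at the node after h-D and at the node after g-D and at the node after g-D-x can never be reached regardless of what Follower does, so varying those choices leaves every outcome unchanged.
Holding the reachable choices fixed and varying the unreachable ones freely already gives 2 × 2 × 2 = 8 equivalent strategies.
No other strategy reproduces this row, so those 8 are the full class: W/Stay/x/L, W/Stay/x/R, W/Stay/w/L, W/Stay/w/R, W/Out/x/L, W/Out/x/R, W/Out/w/L, W/Out/w/R.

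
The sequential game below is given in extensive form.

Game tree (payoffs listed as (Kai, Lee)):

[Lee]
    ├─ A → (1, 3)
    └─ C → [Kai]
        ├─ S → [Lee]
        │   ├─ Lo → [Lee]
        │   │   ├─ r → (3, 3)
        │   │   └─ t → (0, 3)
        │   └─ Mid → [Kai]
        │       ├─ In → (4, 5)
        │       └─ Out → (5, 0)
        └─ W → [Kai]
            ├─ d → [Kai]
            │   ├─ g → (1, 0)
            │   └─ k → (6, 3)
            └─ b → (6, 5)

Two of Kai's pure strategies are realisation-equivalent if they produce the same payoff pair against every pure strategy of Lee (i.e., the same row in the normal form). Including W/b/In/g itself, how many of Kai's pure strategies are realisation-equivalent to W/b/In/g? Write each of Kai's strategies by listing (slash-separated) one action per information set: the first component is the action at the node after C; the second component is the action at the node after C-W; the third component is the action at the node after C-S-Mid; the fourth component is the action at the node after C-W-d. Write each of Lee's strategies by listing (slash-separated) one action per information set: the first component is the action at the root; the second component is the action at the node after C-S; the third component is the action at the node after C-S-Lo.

4

Row for W/b/In/g (columns A/Lo/r, A/Lo/t, A/Mid/r, A/Mid/t, C/Lo/r, C/Lo/t, C/Mid/r, C/Mid/t): (1,3) (1,3) (1,3) (1,3) (6,5) (6,5) (6,5) (6,5).
Under W/b/In/g, Kai's choice at the node after C-S-Mid and at the node after C-W-d can never be reached regardless of what Lee does, so varying those choices leaves every outcome unchanged.
Holding the reachable choices fixed and varying the unreachable ones freely already gives 2 × 2 = 4 equivalent strategies.
No other strategy reproduces this row, so those 4 are the full class: W/b/In/g, W/b/In/k, W/b/Out/g, W/b/Out/k.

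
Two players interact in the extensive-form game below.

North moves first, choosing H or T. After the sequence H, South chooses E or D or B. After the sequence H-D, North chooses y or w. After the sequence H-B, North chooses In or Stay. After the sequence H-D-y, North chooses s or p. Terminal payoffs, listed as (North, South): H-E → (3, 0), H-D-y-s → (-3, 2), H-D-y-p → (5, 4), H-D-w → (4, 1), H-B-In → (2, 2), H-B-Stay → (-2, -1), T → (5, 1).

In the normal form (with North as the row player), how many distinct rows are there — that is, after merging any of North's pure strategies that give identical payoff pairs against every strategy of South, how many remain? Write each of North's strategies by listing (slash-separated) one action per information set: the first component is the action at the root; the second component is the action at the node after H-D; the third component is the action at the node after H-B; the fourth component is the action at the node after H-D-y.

North has 16 pure strategies: H/y/In/s, H/y/In/p, H/y/Stay/s, H/y/Stay/p, H/w/In/s, H/w/In/p, H/w/Stay/s, H/w/Stay/p, T/y/In/s, T/y/In/p, T/y/Stay/s, T/y/Stay/p, T/w/In/s, T/w/In/p, T/w/Stay/s, T/w/Stay/p. Columns: E, D, B.
{H/y/In/s} → row (3,0) (-3,2) (2,2)
{H/y/In/p} → row (3,0) (5,4) (2,2)
{H/y/Stay/s} → row (3,0) (-3,2) (-2,-1)
{H/y/Stay/p} → row (3,0) (5,4) (-2,-1)
{H/w/In/s, H/w/In/p} → row (3,0) (4,1) (2,2)
{H/w/Stay/s, H/w/Stay/p} → row (3,0) (4,1) (-2,-1)
{T/y/In/s, T/y/In/p, T/y/Stay/s, T/y/Stay/p, T/w/In/s, T/w/In/p, T/w/Stay/s, T/w/Stay/p} → row (5,1) (5,1) (5,1)
That's 7 distinct rows out of 16 strategies.

7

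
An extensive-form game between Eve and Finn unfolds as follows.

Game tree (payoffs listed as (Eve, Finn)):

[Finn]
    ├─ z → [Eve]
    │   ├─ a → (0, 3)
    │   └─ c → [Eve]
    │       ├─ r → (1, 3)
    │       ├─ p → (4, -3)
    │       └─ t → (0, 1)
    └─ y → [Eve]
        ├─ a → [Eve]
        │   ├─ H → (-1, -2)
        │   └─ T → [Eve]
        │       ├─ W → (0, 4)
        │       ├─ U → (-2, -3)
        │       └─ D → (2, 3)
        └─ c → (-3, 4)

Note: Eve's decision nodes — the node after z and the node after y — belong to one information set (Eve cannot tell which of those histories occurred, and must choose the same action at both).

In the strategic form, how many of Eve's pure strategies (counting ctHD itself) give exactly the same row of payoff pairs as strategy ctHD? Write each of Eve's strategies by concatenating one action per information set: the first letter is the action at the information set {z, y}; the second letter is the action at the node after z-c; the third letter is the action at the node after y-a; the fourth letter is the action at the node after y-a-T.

6

Row for ctHD (columns z, y): (0,1) (-3,4).
Under ctHD, Eve's choice at the node after y-a and at the node after y-a-T can never be reached regardless of what Finn does, so varying those choices leaves every outcome unchanged.
Holding the reachable choices fixed and varying the unreachable ones freely already gives 2 × 3 = 6 equivalent strategies.
No other strategy reproduces this row, so those 6 are the full class: ctHW, ctHU, ctHD, ctTW, ctTU, ctTD.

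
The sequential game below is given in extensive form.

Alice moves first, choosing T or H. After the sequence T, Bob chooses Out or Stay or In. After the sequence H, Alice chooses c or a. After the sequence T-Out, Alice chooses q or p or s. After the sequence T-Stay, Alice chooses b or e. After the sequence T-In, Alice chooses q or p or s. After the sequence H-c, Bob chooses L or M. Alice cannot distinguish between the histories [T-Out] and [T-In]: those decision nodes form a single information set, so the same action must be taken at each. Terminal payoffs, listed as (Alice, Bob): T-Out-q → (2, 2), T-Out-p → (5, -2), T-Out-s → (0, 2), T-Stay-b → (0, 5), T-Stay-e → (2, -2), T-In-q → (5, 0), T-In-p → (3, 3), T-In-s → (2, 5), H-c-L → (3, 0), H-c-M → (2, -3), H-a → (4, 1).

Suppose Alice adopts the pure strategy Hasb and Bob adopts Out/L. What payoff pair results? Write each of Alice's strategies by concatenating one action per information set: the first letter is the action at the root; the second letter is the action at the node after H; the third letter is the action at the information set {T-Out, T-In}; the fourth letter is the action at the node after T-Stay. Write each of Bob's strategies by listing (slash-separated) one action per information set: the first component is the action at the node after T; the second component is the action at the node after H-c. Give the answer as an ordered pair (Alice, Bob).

Trace the play path from the root:
  Alice plays H
  Alice plays a at [H]
→ terminal payoff (4, 1).
(Alice's choice at the information set {T-Out, T-In} is never reached on this path, so it doesn't affect the outcome.)

(4, 1)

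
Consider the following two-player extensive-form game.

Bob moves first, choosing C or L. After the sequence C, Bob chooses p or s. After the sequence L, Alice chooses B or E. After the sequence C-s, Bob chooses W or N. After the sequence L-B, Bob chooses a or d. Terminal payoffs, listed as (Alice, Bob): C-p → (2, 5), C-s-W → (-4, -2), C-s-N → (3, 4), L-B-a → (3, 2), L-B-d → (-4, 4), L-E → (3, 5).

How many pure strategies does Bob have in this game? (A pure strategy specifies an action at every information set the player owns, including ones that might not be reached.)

Bob owns the root with actions {C, L} — two choices.
Bob owns the node after C with actions {p, s} — two choices.
Bob owns the node after C-s with actions {W, N} — two choices.
Bob owns the node after L-B with actions {a, d} — two choices.
A pure strategy fixes one action at each information set independently, so the count is the product 2 × 2 × 2 × 2 = 16.

16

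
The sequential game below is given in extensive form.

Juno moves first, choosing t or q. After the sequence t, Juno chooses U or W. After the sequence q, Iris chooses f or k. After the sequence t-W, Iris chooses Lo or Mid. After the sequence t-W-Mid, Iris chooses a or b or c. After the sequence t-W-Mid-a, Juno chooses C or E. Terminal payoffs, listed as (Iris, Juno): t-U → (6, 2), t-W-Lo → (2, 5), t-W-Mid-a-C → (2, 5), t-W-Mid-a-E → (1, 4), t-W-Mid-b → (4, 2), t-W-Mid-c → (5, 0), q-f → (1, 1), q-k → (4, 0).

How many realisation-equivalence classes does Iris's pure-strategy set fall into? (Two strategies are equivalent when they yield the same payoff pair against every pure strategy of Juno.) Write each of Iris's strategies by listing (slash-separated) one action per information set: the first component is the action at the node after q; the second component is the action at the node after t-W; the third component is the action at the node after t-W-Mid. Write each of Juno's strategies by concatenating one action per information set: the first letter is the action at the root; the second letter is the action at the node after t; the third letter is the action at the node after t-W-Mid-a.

Iris has 12 pure strategies: f/Lo/a, f/Lo/b, f/Lo/c, f/Mid/a, f/Mid/b, f/Mid/c, k/Lo/a, k/Lo/b, k/Lo/c, k/Mid/a, k/Mid/b, k/Mid/c. Columns: tUC, tUE, tWC, tWE, qUC, qUE, qWC, qWE.
{f/Lo/a, f/Lo/b, f/Lo/c} → row (6,2) (6,2) (2,5) (2,5) (1,1) (1,1) (1,1) (1,1)
{f/Mid/a} → row (6,2) (6,2) (2,5) (1,4) (1,1) (1,1) (1,1) (1,1)
{f/Mid/b} → row (6,2) (6,2) (4,2) (4,2) (1,1) (1,1) (1,1) (1,1)
{f/Mid/c} → row (6,2) (6,2) (5,0) (5,0) (1,1) (1,1) (1,1) (1,1)
{k/Lo/a, k/Lo/b, k/Lo/c} → row (6,2) (6,2) (2,5) (2,5) (4,0) (4,0) (4,0) (4,0)
{k/Mid/a} → row (6,2) (6,2) (2,5) (1,4) (4,0) (4,0) (4,0) (4,0)
{k/Mid/b} → row (6,2) (6,2) (4,2) (4,2) (4,0) (4,0) (4,0) (4,0)
{k/Mid/c} → row (6,2) (6,2) (5,0) (5,0) (4,0) (4,0) (4,0) (4,0)
That's 8 distinct rows out of 12 strategies.

8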